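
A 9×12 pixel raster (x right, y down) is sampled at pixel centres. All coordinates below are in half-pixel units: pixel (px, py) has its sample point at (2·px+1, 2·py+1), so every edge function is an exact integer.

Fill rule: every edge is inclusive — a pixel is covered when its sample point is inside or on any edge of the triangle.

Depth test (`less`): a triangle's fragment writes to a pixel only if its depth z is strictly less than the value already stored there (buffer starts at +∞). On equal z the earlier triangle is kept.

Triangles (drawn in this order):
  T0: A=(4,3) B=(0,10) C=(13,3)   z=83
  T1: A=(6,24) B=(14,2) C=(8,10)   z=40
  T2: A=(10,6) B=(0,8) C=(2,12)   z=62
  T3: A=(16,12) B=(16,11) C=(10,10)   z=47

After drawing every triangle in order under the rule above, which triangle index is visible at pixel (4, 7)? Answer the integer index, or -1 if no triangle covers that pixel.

T0:
  2·area = 63  (B↔C swapped to make it positive)
  edge (4, 3)→(13, 3): d=(9,0) inclusive
  edge (13, 3)→(0, 10): d=(-13,7) inclusive
  edge (0, 10)→(4, 3): d=(4,-7) inclusive
    (0,1)@(1, 3): e=[0,84,-21] → ·  [on edge]
    (1,1)@(3, 3): e=[0,70,-7] → ·  [on edge]
    (2,1)@(5, 3): e=[0,56,7] → #  [on edge]
    (3,1)@(7, 3): e=[0,42,21] → #  [on edge]
    (4,1)@(9, 3): e=[0,28,35] → #  [on edge]
    (5,1)@(11, 3): e=[0,14,49] → #  [on edge]
    (6,1)@(13, 3): e=[0,0,63] → #  [on edge]
    (7,1)@(15, 3): e=[0,-14,77] → ·  [on edge]
    (8,1)@(17, 3): e=[0,-28,91] → ·  [on edge]
    (1,2)@(3, 5): e=[18,44,1] → #
    (5,2)@(11, 5): e=[18,-12,57] → ·
    (6,2)@(13, 5): e=[18,-26,71] → ·
  covered (12 px):
    · · · · · · · · ·
    · · # # # # # · ·
    · # # # # · · · ·
    · # # · · · · · ·
    # · · · · · · · ·
    · · · · · · · · ·
    · · · · · · · · ·
    · · · · · · · · ·
    · · · · · · · · ·
    · · · · · · · · ·
    · · · · · · · · ·
    · · · · · · · · ·
T1:
  2·area = 68  (B↔C swapped to make it positive)
  edge (6, 24)→(8, 10): d=(2,-14) inclusive
  edge (8, 10)→(14, 2): d=(6,-8) inclusive
  edge (14, 2)→(6, 24): d=(-8,22) inclusive
    (4,1)@(9, 3): e=[0,-34,102] → ·  [on edge]
    (5,3)@(11, 7): e=[36,6,26] → #
    (6,3)@(13, 7): e=[64,22,-18] → ·
    (4,4)@(9, 9): e=[12,2,54] → #
    (6,4)@(13, 9): e=[68,34,-34] → ·
    (4,5)@(9, 11): e=[16,14,38] → #
    (5,5)@(11, 11): e=[44,30,-6] → ·
    (4,6)@(9, 13): e=[20,26,22] → #
    (5,6)@(11, 13): e=[48,42,-22] → ·
    (4,7)@(9, 15): e=[24,38,6] → #
    (5,7)@(11, 15): e=[52,54,-38] → ·
    (3,8)@(7, 17): e=[0,34,34] → #  [on edge]
  covered (9 px):
    · · · · · · · · ·
    · · · · · · · · ·
    · · · · · · · · ·
    · · · · · # · · ·
    · · · · # # · · ·
    · · · · # · · · ·
    · · · · # · · · ·
    · · · · # · · · ·
    · · · # · · · · ·
    · · · # · · · · ·
    · · · # · · · · ·
    · · · · · · · · ·
T2:
  2·area = 44  (B↔C swapped to make it positive)
  edge (10, 6)→(2, 12): d=(-8,6) inclusive
  edge (2, 12)→(0, 8): d=(-2,-4) inclusive
  edge (0, 8)→(10, 6): d=(10,-2) inclusive
    (7,2)@(15, 5): e=[-22,66,0] → ·  [on edge]
    (2,3)@(5, 7): e=[22,22,0] → #  [on edge]
    (3,3)@(7, 7): e=[10,30,4] → #
    (4,3)@(9, 7): e=[-2,38,8] → ·
    (0,4)@(1, 9): e=[30,2,12] → #
    (1,4)@(3, 9): e=[18,10,16] → #
    (3,4)@(7, 9): e=[-6,26,24] → ·
    (0,5)@(1, 11): e=[14,-2,32] → ·
    (1,5)@(3, 11): e=[2,6,36] → #
    (2,5)@(5, 11): e=[-10,14,40] → ·
    (1,6)@(3, 13): e=[-14,2,56] → ·
  covered (6 px):
    · · · · · · · · ·
    · · · · · · · · ·
    · · · · · · · · ·
    · · # # · · · · ·
    # # # · · · · · ·
    · # · · · · · · ·
    · · · · · · · · ·
    · · · · · · · · ·
    · · · · · · · · ·
    · · · · · · · · ·
    · · · · · · · · ·
    · · · · · · · · ·
T3:
  2·area = 6  (B↔C swapped to make it positive)
  edge (16, 12)→(10, 10): d=(-6,-2) inclusive
  edge (10, 10)→(16, 11): d=(6,1) inclusive
  edge (16, 11)→(16, 12): d=(0,1) inclusive
    (0,3)@(1, 7): e=[0,-9,15] → ·  [on edge]
    (3,4)@(7, 9): e=[0,-3,9] → ·  [on edge]
    (6,5)@(13, 11): e=[0,3,3] → #  [on edge]
    (7,5)@(15, 11): e=[4,1,1] → #
    (8,5)@(17, 11): e=[8,-1,-1] → ·
    (6,6)@(13, 13): e=[-12,15,3] → ·
    (7,6)@(15, 13): e=[-8,13,1] → ·
  covered (2 px):
    · · · · · · · · ·
    · · · · · · · · ·
    · · · · · · · · ·
    · · · · · · · · ·
    · · · · · · · · ·
    · · · · · · # # ·
    · · · · · · · · ·
    · · · · · · · · ·
    · · · · · · · · ·
    · · · · · · · · ·
    · · · · · · · · ·
    · · · · · · · · ·

Z-buffer (winner per pixel, '.' = empty):
  . . . . . . . . .
  . . 0 0 0 0 0 . .
  . 0 0 0 0 . . . .
  . 0 2 2 . 1 . . .
  2 2 2 . 1 1 . . .
  . 2 . . 1 . 3 3 .
  . . . . 1 . . . .
  . . . . 1 . . . .
  . . . 1 . . . . .
  . . . 1 . . . . .
  . . . 1 . . . . .
  . . . . . . . . .

Answer: 1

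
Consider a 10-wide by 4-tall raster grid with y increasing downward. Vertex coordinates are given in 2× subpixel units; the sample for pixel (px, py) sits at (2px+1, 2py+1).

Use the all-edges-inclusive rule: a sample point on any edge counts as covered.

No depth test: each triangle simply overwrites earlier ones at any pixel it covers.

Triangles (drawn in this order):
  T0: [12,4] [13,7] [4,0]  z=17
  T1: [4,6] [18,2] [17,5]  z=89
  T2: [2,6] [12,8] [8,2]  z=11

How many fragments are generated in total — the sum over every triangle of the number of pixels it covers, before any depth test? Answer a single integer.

T0:
  2·area = 20
  edge (12, 4)→(13, 7): d=(1,3) inclusive
  edge (13, 7)→(4, 0): d=(-9,-7) inclusive
  edge (4, 0)→(12, 4): d=(8,4) inclusive
    (5,0)@(11, 1): e=[0,40,-20] → ·  [on edge]
    (4,1)@(9, 3): e=[8,8,4] → █
    (5,1)@(11, 3): e=[2,22,-4] → ·
    (4,2)@(9, 5): e=[10,-10,20] → ·
    (5,2)@(11, 5): e=[4,4,12] → █
    (6,2)@(13, 5): e=[-2,18,4] → ·
    (5,3)@(11, 7): e=[6,-14,28] → ·
    (6,3)@(13, 7): e=[0,0,20] → █  [on edge]
    (7,3)@(15, 7): e=[-6,14,12] → ·
  covered (3 px):
    · · · · · · · · · ·
    · · · · █ · · · · ·
    · · · · · █ · · · ·
    · · · · · · █ · · ·
T1:
  2·area = 38
  edge (4, 6)→(18, 2): d=(14,-4) inclusive
  edge (18, 2)→(17, 5): d=(-1,3) inclusive
  edge (17, 5)→(4, 6): d=(-13,1) inclusive
    (7,1)@(15, 3): e=[2,8,28] → █
    (8,1)@(17, 3): e=[10,2,26] → █
    (9,1)@(19, 3): e=[18,-4,24] → ·
    (4,2)@(9, 5): e=[6,24,8] → █
    (5,2)@(11, 5): e=[14,18,6] → █
    (6,2)@(13, 5): e=[22,12,4] → █
    (8,2)@(17, 5): e=[38,0,0] → █  [on edge]
    (9,2)@(19, 5): e=[46,-6,-2] → ·
    (4,3)@(9, 7): e=[34,22,-18] → ·
    (5,3)@(11, 7): e=[42,16,-20] → ·
    (6,3)@(13, 7): e=[50,10,-22] → ·
    (7,3)@(15, 7): e=[58,4,-24] → ·
  covered (7 px):
    · · · · · · · · · ·
    · · · · · · · █ █ ·
    · · · · █ █ █ █ █ ·
    · · · · · · · · · ·
T2:
  2·area = 52  (B↔C swapped to make it positive)
  edge (2, 6)→(8, 2): d=(6,-4) inclusive
  edge (8, 2)→(12, 8): d=(4,6) inclusive
  edge (12, 8)→(2, 6): d=(-10,-2) inclusive
    (3,1)@(7, 3): e=[2,10,40] → █
    (4,1)@(9, 3): e=[10,-2,44] → ·
    (2,2)@(5, 5): e=[6,30,16] → █
    (4,2)@(9, 5): e=[22,6,24] → █
    (5,2)@(11, 5): e=[30,-6,28] → ·
    (2,3)@(5, 7): e=[18,38,-4] → ·
    (3,3)@(7, 7): e=[26,26,0] → █  [on edge]
    (5,3)@(11, 7): e=[42,2,8] → █
    (6,3)@(13, 7): e=[50,-10,12] → ·
  covered (7 px):
    · · · · · · · · · ·
    · · · █ · · · · · ·
    · · █ █ █ · · · · ·
    · · · █ █ █ · · · ·

Final: 17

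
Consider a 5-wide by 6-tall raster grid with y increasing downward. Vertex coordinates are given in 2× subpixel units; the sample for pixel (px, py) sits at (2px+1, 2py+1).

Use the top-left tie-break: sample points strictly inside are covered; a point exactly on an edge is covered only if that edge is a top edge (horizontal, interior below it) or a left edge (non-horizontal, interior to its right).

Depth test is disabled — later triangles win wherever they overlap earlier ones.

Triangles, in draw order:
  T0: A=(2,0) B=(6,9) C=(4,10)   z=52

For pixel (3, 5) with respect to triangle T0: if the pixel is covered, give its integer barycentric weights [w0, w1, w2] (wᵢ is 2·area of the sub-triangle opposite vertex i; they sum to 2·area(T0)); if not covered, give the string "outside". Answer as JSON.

T0:
  2·area = 22
  edge (2, 0)→(6, 9): d=(4,9) right/bottom  bias=-1
  edge (6, 9)→(4, 10): d=(-2,1) right/bottom  bias=-1
  edge (4, 10)→(2, 0): d=(-2,-10) top-left  bias=+0
    (1,1)@(3, 3): e=[3,15,4] → X
    (2,1)@(5, 3): e=[-15,13,24] → .
    (1,2)@(3, 5): e=[11,11,0] → X  [on edge]
    (2,2)@(5, 5): e=[-7,9,20] → .
    (1,3)@(3, 7): e=[19,7,-4] → .
    (2,3)@(5, 7): e=[1,5,16] → X
    (3,3)@(7, 7): e=[-17,3,36] → .
    (2,4)@(5, 9): e=[9,1,12] → X
    (3,4)@(7, 9): e=[-9,-1,32] → .
    (2,5)@(5, 11): e=[17,-3,8] → .
  covered (4 px):
    . . . . .
    . X . . .
    . X . . .
    . . X . .
    . . X . .
    . . . . .

Answer: "outside"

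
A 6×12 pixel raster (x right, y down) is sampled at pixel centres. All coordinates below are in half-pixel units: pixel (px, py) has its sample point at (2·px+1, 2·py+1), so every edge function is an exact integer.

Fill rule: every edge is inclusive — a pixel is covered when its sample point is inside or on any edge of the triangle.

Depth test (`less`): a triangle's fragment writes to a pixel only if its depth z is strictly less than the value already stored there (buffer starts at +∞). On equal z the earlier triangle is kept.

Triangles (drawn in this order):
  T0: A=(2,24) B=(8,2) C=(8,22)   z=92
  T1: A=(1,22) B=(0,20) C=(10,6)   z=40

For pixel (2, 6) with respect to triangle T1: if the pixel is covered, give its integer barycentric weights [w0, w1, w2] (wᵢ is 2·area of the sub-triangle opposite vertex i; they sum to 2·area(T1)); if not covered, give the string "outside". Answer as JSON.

T0:
  2·area = 120
  edge (2, 24)→(8, 2): d=(6,-22) inclusive
  edge (8, 2)→(8, 22): d=(0,20) inclusive
  edge (8, 22)→(2, 24): d=(-6,2) inclusive
    (3,3)@(7, 7): e=[8,20,92] → #
    (4,3)@(9, 7): e=[52,-20,88] → ·
    (3,4)@(7, 9): e=[20,20,80] → #
    (4,4)@(9, 9): e=[64,-20,76] → ·
    (3,5)@(7, 11): e=[32,20,68] → #
    (4,5)@(9, 11): e=[76,-20,64] → ·
    (2,6)@(5, 13): e=[0,60,60] → #  [on edge]
    (4,6)@(9, 13): e=[88,-20,52] → ·
    (2,7)@(5, 15): e=[12,60,48] → #
    (4,7)@(9, 15): e=[100,-20,40] → ·
    (2,8)@(5, 17): e=[24,60,36] → #
    (4,8)@(9, 17): e=[112,-20,28] → ·
    (5,10)@(11, 21): e=[180,-60,0] → ·  [on edge]
    (2,11)@(5, 23): e=[60,60,0] → #  [on edge]
  covered (16 px):
    · · · · · ·
    · · · · · ·
    · · · · · ·
    · · · # · ·
    · · · # · ·
    · · · # · ·
    · · # # · ·
    · · # # · ·
    · · # # · ·
    · · # # · ·
    · # # # · ·
    · # # · · ·
T1:
  2·area = 34
  edge (1, 22)→(0, 20): d=(-1,-2) inclusive
  edge (0, 20)→(10, 6): d=(10,-14) inclusive
  edge (10, 6)→(1, 22): d=(-9,16) inclusive
    (3,5)@(7, 11): e=[23,8,3] → #
    (4,5)@(9, 11): e=[27,36,-29] → ·
    (2,6)@(5, 13): e=[17,0,17] → #  [on edge]
    (3,6)@(7, 13): e=[21,28,-15] → ·
    (2,7)@(5, 15): e=[15,20,-1] → ·
    (1,8)@(3, 17): e=[9,12,13] → #
    (2,8)@(5, 17): e=[13,40,-19] → ·
    (0,9)@(1, 19): e=[3,4,27] → #
    (1,9)@(3, 19): e=[7,32,-5] → ·
    (0,10)@(1, 21): e=[1,24,9] → #
    (1,10)@(3, 21): e=[5,52,-23] → ·
    (0,11)@(1, 23): e=[-1,44,-9] → ·
  covered (5 px):
    · · · · · ·
    · · · · · ·
    · · · · · ·
    · · · · · ·
    · · · · · ·
    · · · # · ·
    · · # · · ·
    · · · · · ·
    · # · · · ·
    # · · · · ·
    # · · · · ·
    · · · · · ·

Final: [0,17,17]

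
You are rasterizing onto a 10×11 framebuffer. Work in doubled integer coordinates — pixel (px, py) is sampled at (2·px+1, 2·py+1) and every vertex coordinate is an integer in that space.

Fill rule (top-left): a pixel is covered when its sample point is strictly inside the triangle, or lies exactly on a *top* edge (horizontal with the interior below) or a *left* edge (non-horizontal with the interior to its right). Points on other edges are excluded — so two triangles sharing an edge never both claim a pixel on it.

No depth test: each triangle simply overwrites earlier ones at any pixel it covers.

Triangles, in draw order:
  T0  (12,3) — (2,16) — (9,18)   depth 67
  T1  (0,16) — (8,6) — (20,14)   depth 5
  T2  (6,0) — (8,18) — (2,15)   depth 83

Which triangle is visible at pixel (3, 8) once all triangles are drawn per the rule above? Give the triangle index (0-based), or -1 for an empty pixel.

T0:
  2·area = 111  (B↔C swapped to make it positive)
  edge (12, 3)→(9, 18): d=(-3,15) right/bottom  bias=-1
  edge (9, 18)→(2, 16): d=(-7,-2) top-left  bias=+0
  edge (2, 16)→(12, 3): d=(10,-13) top-left  bias=+0
    (5,2)@(11, 5): e=[9,95,7] → X
    (6,2)@(13, 5): e=[-21,99,33] → .
    (4,3)@(9, 7): e=[33,77,1] → X
    (6,3)@(13, 7): e=[-27,85,53] → .
    (4,4)@(9, 9): e=[27,63,21] → X
    (5,4)@(11, 9): e=[-3,67,47] → .
    (3,5)@(7, 11): e=[51,45,15] → X
    (5,5)@(11, 11): e=[-9,53,67] → .
    (2,6)@(5, 13): e=[75,27,9] → X
    (5,6)@(11, 13): e=[-15,39,87] → .
    (1,7)@(3, 15): e=[99,9,3] → X
    (5,7)@(11, 15): e=[-21,25,107] → .
  covered (15 px):
    . . . . . . . . . .
    . . . . . . . . . .
    . . . . . X . . . .
    . . . . X X . . . .
    . . . . X . . . . .
    . . . X X . . . . .
    . . X X X . . . . .
    . X X X X . . . . .
    . . . X X . . . . .
    . . . . . . . . . .
    . . . . . . . . . .
T1:
  2·area = 184
  edge (0, 16)→(8, 6): d=(8,-10) top-left  bias=+0
  edge (8, 6)→(20, 14): d=(12,8) right/bottom  bias=-1
  edge (20, 14)→(0, 16): d=(-20,2) right/bottom  bias=-1
    (4,3)@(9, 7): e=[18,4,162] → X
    (5,3)@(11, 7): e=[38,-12,158] → .
    (3,4)@(7, 9): e=[14,44,126] → X
    (5,4)@(11, 9): e=[54,12,118] → X
    (6,4)@(13, 9): e=[74,-4,114] → .
    (2,5)@(5, 11): e=[10,84,90] → X
    (6,5)@(13, 11): e=[90,20,74] → X
    (7,5)@(15, 11): e=[110,4,70] → X
    (8,5)@(17, 11): e=[130,-12,66] → .
    (1,6)@(3, 13): e=[6,124,54] → X
    (8,6)@(17, 13): e=[146,12,26] → X
    (9,6)@(19, 13): e=[166,-4,22] → .
  covered (23 px):
    . . . . . . . . . .
    . . . . . . . . . .
    . . . . . . . . . .
    . . . . X . . . . .
    . . . X X X . . . .
    . . X X X X X X . .
    . X X X X X X X X .
    X X X X X . . . . .
    . . . . . . . . . .
    . . . . . . . . . .
    . . . . . . . . . .
T2:
  2·area = 102
  edge (6, 0)→(8, 18): d=(2,18) right/bottom  bias=-1
  edge (8, 18)→(2, 15): d=(-6,-3) top-left  bias=+0
  edge (2, 15)→(6, 0): d=(4,-15) top-left  bias=+0
    (2,2)@(5, 5): e=[28,69,5] → X
    (3,2)@(7, 5): e=[-8,75,35] → .
    (2,3)@(5, 7): e=[32,57,13] → X
    (3,3)@(7, 7): e=[-4,63,43] → .
    (2,4)@(5, 9): e=[36,45,21] → X
    (3,4)@(7, 9): e=[0,51,51] → .  [on edge]
    (2,5)@(5, 11): e=[40,33,29] → X
    (3,5)@(7, 11): e=[4,39,59] → X
    (4,5)@(9, 11): e=[-32,45,89] → .
    (1,6)@(3, 13): e=[80,15,7] → X
    (4,6)@(9, 13): e=[-28,33,97] → .
    (1,7)@(3, 15): e=[84,3,15] → X
  covered (12 px):
    . . . . . . . . . .
    . . . . . . . . . .
    . . X . . . . . . .
    . . X . . . . . . .
    . . X . . . . . . .
    . . X X . . . . . .
    . X X X . . . . . .
    . X X X . . . . . .
    . . . X . . . . . .
    . . . . . . . . . .
    . . . . . . . . . .

Z-buffer (winner per pixel, '.' = empty):
  . . . . . . . . . .
  . . . . . . . . . .
  . . 2 . . 0 . . . .
  . . 2 . 1 0 . . . .
  . . 2 1 1 1 . . . .
  . . 2 2 1 1 1 1 . .
  . 2 2 2 1 1 1 1 1 .
  1 2 2 2 1 . . . . .
  . . . 2 0 . . . . .
  . . . . . . . . . .
  . . . . . . . . . .

Final: 2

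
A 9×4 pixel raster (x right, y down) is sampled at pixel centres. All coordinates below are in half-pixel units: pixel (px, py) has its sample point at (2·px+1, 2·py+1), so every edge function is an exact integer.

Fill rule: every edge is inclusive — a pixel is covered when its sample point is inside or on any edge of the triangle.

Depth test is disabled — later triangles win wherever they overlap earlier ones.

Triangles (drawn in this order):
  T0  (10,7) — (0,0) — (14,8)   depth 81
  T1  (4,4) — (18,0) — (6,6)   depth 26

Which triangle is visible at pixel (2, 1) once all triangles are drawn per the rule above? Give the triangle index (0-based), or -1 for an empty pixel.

T0:
  2·area = 18
  edge (10, 7)→(0, 0): d=(-10,-7) inclusive
  edge (0, 0)→(14, 8): d=(14,8) inclusive
  edge (14, 8)→(10, 7): d=(-4,-1) inclusive
    (2,1)@(5, 3): e=[5,2,11] → █
    (3,1)@(7, 3): e=[19,-14,13] → ·
    (2,2)@(5, 5): e=[-15,30,3] → ·
    (5,3)@(11, 7): e=[7,10,1] → █
    (6,3)@(13, 7): e=[21,-6,3] → ·
  covered (2 px):
    · · · · · · · · ·
    · · █ · · · · · ·
    · · · · · · · · ·
    · · · · · █ · · ·
T1:
  2·area = 36
  edge (4, 4)→(18, 0): d=(14,-4) inclusive
  edge (18, 0)→(6, 6): d=(-12,6) inclusive
  edge (6, 6)→(4, 4): d=(-2,-2) inclusive
    (0,0)@(1, 1): e=[-54,90,0] → ·  [on edge]
    (7,0)@(15, 1): e=[2,6,28] → █
    (8,0)@(17, 1): e=[10,-6,32] → ·
    (1,1)@(3, 3): e=[-18,54,0] → ·  [on edge]
    (4,1)@(9, 3): e=[6,18,12] → █
    (5,1)@(11, 3): e=[14,6,16] → █
    (6,1)@(13, 3): e=[22,-6,20] → ·
    (7,1)@(15, 3): e=[30,-18,24] → ·
    (2,2)@(5, 5): e=[18,18,0] → █  [on edge]
    (3,2)@(7, 5): e=[26,6,4] → █
    (4,2)@(9, 5): e=[34,-6,8] → ·
    (5,2)@(11, 5): e=[42,-18,12] → ·
    (3,3)@(7, 7): e=[54,-18,0] → ·  [on edge]
  covered (5 px):
    · · · · · · · █ ·
    · · · · █ █ · · ·
    · · █ █ · · · · ·
    · · · · · · · · ·

Z-buffer (winner per pixel, '.' = empty):
  . . . . . . . 1 .
  . . 0 . 1 1 . . .
  . . 1 1 . . . . .
  . . . . . 0 . . .

Final: 0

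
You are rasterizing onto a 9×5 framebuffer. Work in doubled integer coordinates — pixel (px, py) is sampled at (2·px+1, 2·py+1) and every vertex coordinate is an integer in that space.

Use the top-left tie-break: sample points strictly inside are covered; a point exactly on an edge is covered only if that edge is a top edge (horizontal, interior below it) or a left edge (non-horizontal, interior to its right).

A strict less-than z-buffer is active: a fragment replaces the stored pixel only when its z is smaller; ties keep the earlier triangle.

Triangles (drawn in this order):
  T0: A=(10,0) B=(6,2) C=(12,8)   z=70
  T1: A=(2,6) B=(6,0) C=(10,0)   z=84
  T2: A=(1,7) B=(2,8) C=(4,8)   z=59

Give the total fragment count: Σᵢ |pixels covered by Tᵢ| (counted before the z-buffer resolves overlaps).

T0:
  2·area = 36  (B↔C swapped to make it positive)
  edge (10, 0)→(12, 8): d=(2,8) right/bottom  bias=-1
  edge (12, 8)→(6, 2): d=(-6,-6) top-left  bias=+0
  edge (6, 2)→(10, 0): d=(4,-2) top-left  bias=+0
    (2,0)@(5, 1): e=[42,0,-6] → ·  [on edge]
    (4,0)@(9, 1): e=[10,24,2] → █
    (5,0)@(11, 1): e=[-6,36,6] → ·
    (3,1)@(7, 3): e=[30,0,6] → █  [on edge]
    (5,1)@(11, 3): e=[-2,24,14] → ·
    (3,2)@(7, 5): e=[34,-12,14] → ·
    (4,2)@(9, 5): e=[18,0,18] → █  [on edge]
    (5,2)@(11, 5): e=[2,12,22] → █
    (6,2)@(13, 5): e=[-14,24,26] → ·
    (4,3)@(9, 7): e=[22,-12,26] → ·
    (5,3)@(11, 7): e=[6,0,30] → █  [on edge]
    (6,3)@(13, 7): e=[-10,12,34] → ·
    (6,4)@(13, 9): e=[-6,0,42] → ·  [on edge]
  covered (6 px):
    · · · · █ · · · ·
    · · · █ █ · · · ·
    · · · · █ █ · · ·
    · · · · · █ · · ·
    · · · · · · · · ·
T1:
  2·area = 24
  edge (2, 6)→(6, 0): d=(4,-6) top-left  bias=+0
  edge (6, 0)→(10, 0): d=(4,0) top-left  bias=+0
  edge (10, 0)→(2, 6): d=(-8,6) right/bottom  bias=-1
    (3,0)@(7, 1): e=[10,4,10] → █
    (4,0)@(9, 1): e=[22,4,-2] → ·
    (2,1)@(5, 3): e=[6,12,6] → █
    (3,1)@(7, 3): e=[18,12,-6] → ·
    (1,2)@(3, 5): e=[2,20,2] → █
    (2,2)@(5, 5): e=[14,20,-10] → ·
    (1,3)@(3, 7): e=[10,28,-14] → ·
  covered (3 px):
    · · · █ · · · · ·
    · · █ · · · · · ·
    · █ · · · · · · ·
    · · · · · · · · ·
    · · · · · · · · ·
T2:
  2·area = 2  (B↔C swapped to make it positive)
  edge (1, 7)→(4, 8): d=(3,1) right/bottom  bias=-1
  edge (4, 8)→(2, 8): d=(-2,0) right/bottom  bias=-1
  edge (2, 8)→(1, 7): d=(-1,-1) top-left  bias=+0
    (0,3)@(1, 7): e=[0,2,0] → ·  [on edge]
    (1,4)@(3, 9): e=[4,-2,0] → ·  [on edge]
    (3,4)@(7, 9): e=[0,-2,4] → ·  [on edge]
  covered (0 px):
    · · · · · · · · ·
    · · · · · · · · ·
    · · · · · · · · ·
    · · · · · · · · ·
    · · · · · · · · ·

Answer: 9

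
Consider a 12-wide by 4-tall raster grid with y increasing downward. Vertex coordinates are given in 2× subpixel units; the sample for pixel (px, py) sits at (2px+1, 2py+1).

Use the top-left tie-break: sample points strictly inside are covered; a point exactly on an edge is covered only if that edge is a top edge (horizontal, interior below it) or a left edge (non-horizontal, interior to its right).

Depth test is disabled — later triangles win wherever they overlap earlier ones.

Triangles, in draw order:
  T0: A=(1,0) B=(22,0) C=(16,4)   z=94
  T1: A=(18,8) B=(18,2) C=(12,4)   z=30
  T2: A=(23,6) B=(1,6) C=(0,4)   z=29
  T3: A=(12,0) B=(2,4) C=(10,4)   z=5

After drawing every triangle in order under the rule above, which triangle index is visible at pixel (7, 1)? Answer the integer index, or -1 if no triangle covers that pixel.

T0:
  2·area = 84
  edge (1, 0)→(22, 0): d=(21,0) top-left  bias=+0
  edge (22, 0)→(16, 4): d=(-6,4) right/bottom  bias=-1
  edge (16, 4)→(1, 0): d=(-15,-4) top-left  bias=+0
    (2,0)@(5, 1): e=[21,62,1] → X
    (3,0)@(7, 1): e=[21,54,9] → X
    (4,0)@(9, 1): e=[21,46,17] → X
    (5,0)@(11, 1): e=[21,38,25] → X
    (6,0)@(13, 1): e=[21,30,33] → X
    (7,0)@(15, 1): e=[21,22,41] → X
    (8,0)@(17, 1): e=[21,14,49] → X
    (9,0)@(19, 1): e=[21,6,57] → X
    (10,0)@(21, 1): e=[21,-2,65] → .
    (2,1)@(5, 3): e=[63,50,-29] → .
    (3,1)@(7, 3): e=[63,42,-21] → .
    (4,1)@(9, 3): e=[63,34,-13] → .
  covered (11 px):
    . . X X X X X X X X . .
    . . . . . . X X X . . .
    . . . . . . . . . . . .
    . . . . . . . . . . . .
T1:
  2·area = 36  (B↔C swapped to make it positive)
  edge (18, 8)→(12, 4): d=(-6,-4) top-left  bias=+0
  edge (12, 4)→(18, 2): d=(6,-2) top-left  bias=+0
  edge (18, 2)→(18, 8): d=(0,6) right/bottom  bias=-1
    (10,0)@(21, 1): e=[54,0,-18] → .  [on edge]
    (7,1)@(15, 3): e=[18,0,18] → X  [on edge]
    (8,1)@(17, 3): e=[26,4,6] → X
    (9,1)@(19, 3): e=[34,8,-6] → .
    (4,2)@(9, 5): e=[-18,0,54] → .  [on edge]
    (7,2)@(15, 5): e=[6,12,18] → X
    (9,2)@(19, 5): e=[22,20,-6] → .
    (1,3)@(3, 7): e=[-54,0,90] → .  [on edge]
    (7,3)@(15, 7): e=[-6,24,18] → .
    (8,3)@(17, 7): e=[2,28,6] → X
    (9,3)@(19, 7): e=[10,32,-6] → .
  covered (5 px):
    . . . . . . . . . . . .
    . . . . . . . X X . . .
    . . . . . . . X X . . .
    . . . . . . . . X . . .
T2:
  2·area = 44
  edge (23, 6)→(1, 6): d=(-22,0) right/bottom  bias=-1
  edge (1, 6)→(0, 4): d=(-1,-2) top-left  bias=+0
  edge (0, 4)→(23, 6): d=(23,2) right/bottom  bias=-1
    (0,2)@(1, 5): e=[22,1,21] → X
    (1,2)@(3, 5): e=[22,5,17] → X
    (2,2)@(5, 5): e=[22,9,13] → X
    (3,2)@(7, 5): e=[22,13,9] → X
    (4,2)@(9, 5): e=[22,17,5] → X
    (5,2)@(11, 5): e=[22,21,1] → X
    (6,2)@(13, 5): e=[22,25,-3] → .
    (0,3)@(1, 7): e=[-22,-1,67] → .
    (1,3)@(3, 7): e=[-22,3,63] → .
    (2,3)@(5, 7): e=[-22,7,59] → .
    (3,3)@(7, 7): e=[-22,11,55] → .
    (4,3)@(9, 7): e=[-22,15,51] → .
  covered (6 px):
    . . . . . . . . . . . .
    . . . . . . . . . . . .
    X X X X X X . . . . . .
    . . . . . . . . . . . .
T3:
  2·area = 32  (B↔C swapped to make it positive)
  edge (12, 0)→(10, 4): d=(-2,4) right/bottom  bias=-1
  edge (10, 4)→(2, 4): d=(-8,0) right/bottom  bias=-1
  edge (2, 4)→(12, 0): d=(10,-4) top-left  bias=+0
    (5,0)@(11, 1): e=[2,24,6] → X
    (6,0)@(13, 1): e=[-6,24,14] → .
    (2,1)@(5, 3): e=[22,8,2] → X
    (3,1)@(7, 3): e=[14,8,10] → X
    (4,1)@(9, 3): e=[6,8,18] → X
    (5,1)@(11, 3): e=[-2,8,26] → .
    (2,2)@(5, 5): e=[18,-8,22] → .
    (3,2)@(7, 5): e=[10,-8,30] → .
    (4,2)@(9, 5): e=[2,-8,38] → .
  covered (4 px):
    . . . . . X . . . . . .
    . . X X X . . . . . . .
    . . . . . . . . . . . .
    . . . . . . . . . . . .

Z-buffer (winner per pixel, '.' = empty):
  . . 0 0 0 3 0 0 0 0 . .
  . . 3 3 3 . 0 1 1 . . .
  2 2 2 2 2 2 . 1 1 . . .
  . . . . . . . . 1 . . .

Final: 1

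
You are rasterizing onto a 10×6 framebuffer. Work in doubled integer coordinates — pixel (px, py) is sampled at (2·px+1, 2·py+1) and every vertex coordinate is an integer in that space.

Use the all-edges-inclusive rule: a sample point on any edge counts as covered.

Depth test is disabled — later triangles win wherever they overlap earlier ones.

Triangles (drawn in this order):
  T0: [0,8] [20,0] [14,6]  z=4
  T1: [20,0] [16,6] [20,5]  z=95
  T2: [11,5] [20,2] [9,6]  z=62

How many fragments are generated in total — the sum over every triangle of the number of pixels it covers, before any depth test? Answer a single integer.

T0:
  2·area = 72
  edge (0, 8)→(20, 0): d=(20,-8) inclusive
  edge (20, 0)→(14, 6): d=(-6,6) inclusive
  edge (14, 6)→(0, 8): d=(-14,2) inclusive
    (9,0)@(19, 1): e=[12,0,60] → █  [on edge]
    (6,1)@(13, 3): e=[4,24,44] → █
    (7,1)@(15, 3): e=[20,12,40] → █
    (8,1)@(17, 3): e=[36,0,36] → █  [on edge]
    (9,1)@(19, 3): e=[52,-12,32] → ·
    (4,2)@(9, 5): e=[12,36,24] → █
    (5,2)@(11, 5): e=[28,24,20] → █
    (7,2)@(15, 5): e=[60,0,12] → █  [on edge]
    (8,2)@(17, 5): e=[76,-12,8] → ·
    (1,3)@(3, 7): e=[4,60,8] → █
    (2,3)@(5, 7): e=[20,48,4] → █
    (3,3)@(7, 7): e=[36,36,0] → █  [on edge]
    (6,3)@(13, 7): e=[84,0,-12] → ·  [on edge]
    (5,4)@(11, 9): e=[108,0,-36] → ·  [on edge]
    (4,5)@(9, 11): e=[132,0,-60] → ·  [on edge]
  covered (11 px):
    · · · · · · · · · █
    · · · · · · █ █ █ ·
    · · · · █ █ █ █ · ·
    · █ █ █ · · · · · ·
    · · · · · · · · · ·
    · · · · · · · · · ·
T1:
  2·area = 20  (B↔C swapped to make it positive)
  edge (20, 0)→(20, 5): d=(0,5) inclusive
  edge (20, 5)→(16, 6): d=(-4,1) inclusive
  edge (16, 6)→(20, 0): d=(4,-6) inclusive
    (9,1)@(19, 3): e=[5,9,6] → █
    (8,2)@(17, 5): e=[15,3,2] → █
    (8,3)@(17, 7): e=[15,-5,10] → ·
    (9,3)@(19, 7): e=[5,-7,22] → ·
  covered (3 px):
    · · · · · · · · · ·
    · · · · · · · · · █
    · · · · · · · · █ █
    · · · · · · · · · ·
    · · · · · · · · · ·
    · · · · · · · · · ·
T2:
  2·area = 3
  edge (11, 5)→(20, 2): d=(9,-3) inclusive
  edge (20, 2)→(9, 6): d=(-11,4) inclusive
  edge (9, 6)→(11, 5): d=(2,-1) inclusive
    (9,0)@(19, 1): e=[-12,15,0] → ·  [on edge]
    (7,1)@(15, 3): e=[-6,9,0] → ·  [on edge]
    (8,1)@(17, 3): e=[0,1,2] → █  [on edge]
    (9,1)@(19, 3): e=[6,-7,4] → ·
    (5,2)@(11, 5): e=[0,3,0] → █  [on edge]
    (6,2)@(13, 5): e=[6,-5,2] → ·
    (8,2)@(17, 5): e=[18,-21,6] → ·
    (2,3)@(5, 7): e=[0,5,-2] → ·  [on edge]
    (3,3)@(7, 7): e=[6,-3,0] → ·  [on edge]
    (5,3)@(11, 7): e=[18,-19,4] → ·
    (1,4)@(3, 9): e=[12,-9,0] → ·  [on edge]
  covered (2 px):
    · · · · · · · · · ·
    · · · · · · · · █ ·
    · · · · · █ · · · ·
    · · · · · · · · · ·
    · · · · · · · · · ·
    · · · · · · · · · ·

Result: 16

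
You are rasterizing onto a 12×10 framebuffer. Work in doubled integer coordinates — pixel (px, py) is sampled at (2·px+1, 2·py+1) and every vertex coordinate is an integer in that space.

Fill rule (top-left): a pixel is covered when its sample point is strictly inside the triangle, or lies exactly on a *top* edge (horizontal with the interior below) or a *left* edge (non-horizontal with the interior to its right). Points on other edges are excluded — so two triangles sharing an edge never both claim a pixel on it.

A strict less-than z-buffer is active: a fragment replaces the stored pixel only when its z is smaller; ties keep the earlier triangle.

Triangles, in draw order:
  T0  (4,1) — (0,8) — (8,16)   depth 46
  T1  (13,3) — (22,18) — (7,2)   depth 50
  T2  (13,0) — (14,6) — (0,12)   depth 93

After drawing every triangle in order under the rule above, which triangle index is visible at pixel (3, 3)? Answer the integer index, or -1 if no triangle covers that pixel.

T0:
  2·area = 88  (B↔C swapped to make it positive)
  edge (4, 1)→(8, 16): d=(4,15) right/bottom  bias=-1
  edge (8, 16)→(0, 8): d=(-8,-8) top-left  bias=+0
  edge (0, 8)→(4, 1): d=(4,-7) top-left  bias=+0
    (1,1)@(3, 3): e=[23,64,1] → X
    (2,1)@(5, 3): e=[-7,80,15] → .
    (1,2)@(3, 5): e=[31,48,9] → X
    (2,2)@(5, 5): e=[1,64,23] → X
    (3,2)@(7, 5): e=[-29,80,37] → .
    (0,3)@(1, 7): e=[69,16,3] → X
    (3,3)@(7, 7): e=[-21,64,45] → .
    (0,4)@(1, 9): e=[77,0,11] → X  [on edge]
    (3,4)@(7, 9): e=[-13,48,53] → .
    (0,5)@(1, 11): e=[85,-16,19] → .
    (1,5)@(3, 11): e=[55,0,33] → X  [on edge]
    (3,5)@(7, 11): e=[-5,32,61] → .
    (2,6)@(5, 13): e=[33,0,55] → X  [on edge]
    (3,7)@(7, 15): e=[11,0,77] → X  [on edge]
    (4,8)@(9, 17): e=[-11,0,99] → .  [on edge]
    (5,9)@(11, 19): e=[-33,0,121] → .  [on edge]
  covered (14 px):
    . . . . . . . . . . . .
    . X . . . . . . . . . .
    . X X . . . . . . . . .
    X X X . . . . . . . . .
    X X X . . . . . . . . .
    . X X . . . . . . . . .
    . . X X . . . . . . . .
    . . . X . . . . . . . .
    . . . . . . . . . . . .
    . . . . . . . . . . . .
T1:
  2·area = 81
  edge (13, 3)→(22, 18): d=(9,15) right/bottom  bias=-1
  edge (22, 18)→(7, 2): d=(-15,-16) top-left  bias=+0
  edge (7, 2)→(13, 3): d=(6,1) right/bottom  bias=-1
    (0,0)@(1, 1): e=[162,-81,0] → .  [on edge]
    (4,1)@(9, 3): e=[60,17,4] → X
    (5,1)@(11, 3): e=[30,49,2] → X
    (6,1)@(13, 3): e=[0,81,0] → .  [on edge]
    (4,2)@(9, 5): e=[78,-13,16] → .
    (5,2)@(11, 5): e=[48,19,14] → X
    (6,2)@(13, 5): e=[18,51,12] → X
    (7,2)@(15, 5): e=[-12,83,10] → .
    (5,3)@(11, 7): e=[66,-11,26] → .
    (6,3)@(13, 7): e=[36,21,24] → X
    (7,3)@(15, 7): e=[6,53,22] → X
    (8,3)@(17, 7): e=[-24,85,20] → .
    (9,6)@(19, 13): e=[0,27,54] → .  [on edge]
  covered (8 px):
    . . . . . . . . . . . .
    . . . . X X . . . . . .
    . . . . . X X . . . . .
    . . . . . . X X . . . .
    . . . . . . . X . . . .
    . . . . . . . . X . . .
    . . . . . . . . . . . .
    . . . . . . . . . . . .
    . . . . . . . . . . . .
    . . . . . . . . . . . .
T2:
  2·area = 90
  edge (13, 0)→(14, 6): d=(1,6) right/bottom  bias=-1
  edge (14, 6)→(0, 12): d=(-14,6) right/bottom  bias=-1
  edge (0, 12)→(13, 0): d=(13,-12) top-left  bias=+0
    (6,0)@(13, 1): e=[1,76,13] → X
    (7,0)@(15, 1): e=[-11,64,37] → .
    (5,1)@(11, 3): e=[15,60,15] → X
    (7,1)@(15, 3): e=[-9,36,63] → .
    (10,1)@(21, 3): e=[-45,0,135] → .  [on edge]
    (4,2)@(9, 5): e=[29,44,17] → X
    (7,2)@(15, 5): e=[-7,8,89] → .
    (3,3)@(7, 7): e=[43,28,19] → X
    (6,3)@(13, 7): e=[7,-8,91] → .
    (2,4)@(5, 9): e=[57,12,21] → X
    (3,4)@(7, 9): e=[45,0,45] → .  [on edge]
    (4,4)@(9, 9): e=[33,-12,69] → .
  covered (10 px):
    . . . . . . X . . . . .
    . . . . . X X . . . . .
    . . . . X X X . . . . .
    . . . X X X . . . . . .
    . . X . . . . . . . . .
    . . . . . . . . . . . .
    . . . . . . . . . . . .
    . . . . . . . . . . . .
    . . . . . . . . . . . .
    . . . . . . . . . . . .

Z-buffer (winner per pixel, '.' = empty):
  . . . . . . 2 . . . . .
  . 0 . . 1 1 2 . . . . .
  . 0 0 . 2 1 1 . . . . .
  0 0 0 2 2 2 1 1 . . . .
  0 0 0 . . . . 1 . . . .
  . 0 0 . . . . . 1 . . .
  . . 0 0 . . . . . . . .
  . . . 0 . . . . . . . .
  . . . . . . . . . . . .
  . . . . . . . . . . . .

Answer: 2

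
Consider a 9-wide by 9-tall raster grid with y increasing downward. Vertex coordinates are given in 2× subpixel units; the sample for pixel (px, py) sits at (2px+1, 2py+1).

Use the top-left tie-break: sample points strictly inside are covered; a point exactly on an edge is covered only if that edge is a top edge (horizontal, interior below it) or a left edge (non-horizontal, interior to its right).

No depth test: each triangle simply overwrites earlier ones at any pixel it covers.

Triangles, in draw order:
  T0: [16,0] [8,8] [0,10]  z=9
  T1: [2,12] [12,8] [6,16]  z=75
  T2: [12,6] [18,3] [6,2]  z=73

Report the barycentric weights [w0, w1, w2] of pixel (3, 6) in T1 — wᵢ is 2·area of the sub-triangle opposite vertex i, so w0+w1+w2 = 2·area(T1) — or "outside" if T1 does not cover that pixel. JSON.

T0:
  2·area = 48
  edge (16, 0)→(8, 8): d=(-8,8) right/bottom  bias=-1
  edge (8, 8)→(0, 10): d=(-8,2) right/bottom  bias=-1
  edge (0, 10)→(16, 0): d=(16,-10) top-left  bias=+0
    (7,0)@(15, 1): e=[0,42,6] → .  [on edge]
    (6,1)@(13, 3): e=[0,30,18] → .  [on edge]
    (4,2)@(9, 5): e=[16,22,10] → X
    (5,2)@(11, 5): e=[0,18,30] → .  [on edge]
    (2,3)@(5, 7): e=[32,14,2] → X
    (3,3)@(7, 7): e=[16,10,22] → X
    (4,3)@(9, 7): e=[0,6,42] → .  [on edge]
    (1,4)@(3, 9): e=[32,2,14] → X
    (2,4)@(5, 9): e=[16,-2,34] → .
    (3,4)@(7, 9): e=[0,-6,54] → .  [on edge]
    (1,5)@(3, 11): e=[16,-14,46] → .
    (2,5)@(5, 11): e=[0,-18,66] → .  [on edge]
    (1,6)@(3, 13): e=[0,-30,78] → .  [on edge]
    (0,7)@(1, 15): e=[0,-42,90] → .  [on edge]
  covered (4 px):
    . . . . . . . . .
    . . . . . . . . .
    . . . . X . . . .
    . . X X . . . . .
    . X . . . . . . .
    . . . . . . . . .
    . . . . . . . . .
    . . . . . . . . .
    . . . . . . . . .
T1:
  2·area = 56
  edge (2, 12)→(12, 8): d=(10,-4) top-left  bias=+0
  edge (12, 8)→(6, 16): d=(-6,8) right/bottom  bias=-1
  edge (6, 16)→(2, 12): d=(-4,-4) top-left  bias=+0
    (5,4)@(11, 9): e=[6,2,48] → X
    (6,4)@(13, 9): e=[14,-14,56] → .
    (0,5)@(1, 11): e=[-14,70,0] → .  [on edge]
    (2,5)@(5, 11): e=[2,38,16] → X
    (3,5)@(7, 11): e=[10,22,24] → X
    (4,5)@(9, 11): e=[18,6,32] → X
    (5,5)@(11, 11): e=[26,-10,40] → .
    (1,6)@(3, 13): e=[14,42,0] → X  [on edge]
    (4,6)@(9, 13): e=[38,-6,24] → .
    (1,7)@(3, 15): e=[34,30,-8] → .
    (2,7)@(5, 15): e=[42,14,0] → X  [on edge]
    (3,7)@(7, 15): e=[50,-2,8] → .
    (3,8)@(7, 17): e=[70,-14,0] → .  [on edge]
  covered (8 px):
    . . . . . . . . .
    . . . . . . . . .
    . . . . . . . . .
    . . . . . . . . .
    . . . . . X . . .
    . . X X X . . . .
    . X X X . . . . .
    . . X . . . . . .
    . . . . . . . . .
T2:
  2·area = 42  (B↔C swapped to make it positive)
  edge (12, 6)→(6, 2): d=(-6,-4) top-left  bias=+0
  edge (6, 2)→(18, 3): d=(12,1) right/bottom  bias=-1
  edge (18, 3)→(12, 6): d=(-6,3) right/bottom  bias=-1
    (4,1)@(9, 3): e=[6,9,27] → X
    (5,1)@(11, 3): e=[14,7,21] → X
    (6,1)@(13, 3): e=[22,5,15] → X
    (7,1)@(15, 3): e=[30,3,9] → X
    (8,1)@(17, 3): e=[38,1,3] → X
    (4,2)@(9, 5): e=[-6,33,15] → .
    (5,2)@(11, 5): e=[2,31,9] → X
    (7,2)@(15, 5): e=[18,27,-3] → .
    (8,2)@(17, 5): e=[26,25,-9] → .
    (5,3)@(11, 7): e=[-10,55,-3] → .
    (6,3)@(13, 7): e=[-2,53,-9] → .
  covered (7 px):
    . . . . . . . . .
    . . . . X X X X X
    . . . . . X X . .
    . . . . . . . . .
    . . . . . . . . .
    . . . . . . . . .
    . . . . . . . . .
    . . . . . . . . .
    . . . . . . . . .

Result: [10,16,30]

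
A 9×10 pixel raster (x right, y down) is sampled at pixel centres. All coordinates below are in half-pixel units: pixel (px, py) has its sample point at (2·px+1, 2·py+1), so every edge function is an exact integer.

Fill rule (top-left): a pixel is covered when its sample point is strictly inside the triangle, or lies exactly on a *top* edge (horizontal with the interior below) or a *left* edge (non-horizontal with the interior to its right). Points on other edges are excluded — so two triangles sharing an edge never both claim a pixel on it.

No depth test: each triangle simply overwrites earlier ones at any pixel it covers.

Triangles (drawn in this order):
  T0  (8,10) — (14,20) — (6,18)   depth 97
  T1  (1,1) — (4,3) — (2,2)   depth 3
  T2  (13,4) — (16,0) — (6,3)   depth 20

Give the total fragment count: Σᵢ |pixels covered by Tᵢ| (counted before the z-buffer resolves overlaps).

T0:
  2·area = 68
  edge (8, 10)→(14, 20): d=(6,10) right/bottom  bias=-1
  edge (14, 20)→(6, 18): d=(-8,-2) top-left  bias=+0
  edge (6, 18)→(8, 10): d=(2,-8) top-left  bias=+0
    (2,2)@(5, 5): e=[0,102,-34] → ·  [on edge]
    (4,6)@(9, 13): e=[8,46,14] → █
    (5,6)@(11, 13): e=[-12,50,30] → ·
    (3,7)@(7, 15): e=[40,26,2] → █
    (5,7)@(11, 15): e=[0,34,34] → ·  [on edge]
    (3,8)@(7, 17): e=[52,10,6] → █
    (5,8)@(11, 17): e=[12,18,38] → █
    (6,8)@(13, 17): e=[-8,22,54] → ·
    (3,9)@(7, 19): e=[64,-6,10] → ·
    (4,9)@(9, 19): e=[44,-2,26] → ·
    (5,9)@(11, 19): e=[24,2,42] → █
    (6,9)@(13, 19): e=[4,6,58] → █
  covered (8 px):
    · · · · · · · · ·
    · · · · · · · · ·
    · · · · · · · · ·
    · · · · · · · · ·
    · · · · · · · · ·
    · · · · · · · · ·
    · · · · █ · · · ·
    · · · █ █ · · · ·
    · · · █ █ █ · · ·
    · · · · · █ █ · ·
T1:
  2·area = 1
  edge (1, 1)→(4, 3): d=(3,2) right/bottom  bias=-1
  edge (4, 3)→(2, 2): d=(-2,-1) top-left  bias=+0
  edge (2, 2)→(1, 1): d=(-1,-1) top-left  bias=+0
    (0,0)@(1, 1): e=[0,1,0] → ·  [on edge]
    (1,1)@(3, 3): e=[2,-1,0] → ·  [on edge]
    (2,2)@(5, 5): e=[4,-3,0] → ·  [on edge]
    (3,2)@(7, 5): e=[0,-1,2] → ·  [on edge]
    (3,3)@(7, 7): e=[6,-5,0] → ·  [on edge]
    (4,4)@(9, 9): e=[8,-7,0] → ·  [on edge]
    (6,4)@(13, 9): e=[0,-3,4] → ·  [on edge]
    (5,5)@(11, 11): e=[10,-9,0] → ·  [on edge]
    (6,6)@(13, 13): e=[12,-11,0] → ·  [on edge]
    (7,7)@(15, 15): e=[14,-13,0] → ·  [on edge]
    (8,8)@(17, 17): e=[16,-15,0] → ·  [on edge]
  covered (0 px):
    · · · · · · · · ·
    · · · · · · · · ·
    · · · · · · · · ·
    · · · · · · · · ·
    · · · · · · · · ·
    · · · · · · · · ·
    · · · · · · · · ·
    · · · · · · · · ·
    · · · · · · · · ·
    · · · · · · · · ·
T2:
  2·area = 31  (B↔C swapped to make it positive)
  edge (13, 4)→(6, 3): d=(-7,-1) top-left  bias=+0
  edge (6, 3)→(16, 0): d=(10,-3) top-left  bias=+0
  edge (16, 0)→(13, 4): d=(-3,4) right/bottom  bias=-1
    (6,0)@(13, 1): e=[21,1,9] → █
    (7,0)@(15, 1): e=[23,7,1] → █
    (8,0)@(17, 1): e=[25,13,-7] → ·
    (3,1)@(7, 3): e=[1,3,27] → █
    (4,1)@(9, 3): e=[3,9,19] → █
    (5,1)@(11, 3): e=[5,15,11] → █
    (7,1)@(15, 3): e=[9,27,-5] → ·
    (3,2)@(7, 5): e=[-13,23,21] → ·
    (4,2)@(9, 5): e=[-11,29,13] → ·
    (5,2)@(11, 5): e=[-9,35,5] → ·
    (6,2)@(13, 5): e=[-7,41,-3] → ·
  covered (6 px):
    · · · · · · █ █ ·
    · · · █ █ █ █ · ·
    · · · · · · · · ·
    · · · · · · · · ·
    · · · · · · · · ·
    · · · · · · · · ·
    · · · · · · · · ·
    · · · · · · · · ·
    · · · · · · · · ·
    · · · · · · · · ·

Answer: 14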